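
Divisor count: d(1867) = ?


1867 = 1867^1
d(1867) = (1+1) = 2

2 divisors


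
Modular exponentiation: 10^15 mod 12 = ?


10^1 mod 12 = 10
10^2 mod 12 = 4
10^3 mod 12 = 4
10^4 mod 12 = 4
10^5 mod 12 = 4
10^6 mod 12 = 4
10^7 mod 12 = 4
10^8 mod 12 = 4
10^9 mod 12 = 4
10^10 mod 12 = 4
10^11 mod 12 = 4
10^12 mod 12 = 4
10^13 mod 12 = 4
10^14 mod 12 = 4
10^15 mod 12 = 4


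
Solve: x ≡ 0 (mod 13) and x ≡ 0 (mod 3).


M = 13*3 = 39
M1 = M/13 = 3, M2 = M/3 = 13
M1^(-1) mod 13 = 9, M2^(-1) mod 3 = 1
x = 0*3*9 + 0*13*1 = 0
0 mod 39 = 0
Check: 0 mod 13 = 0 ✓, 0 mod 3 = 0 ✓

x ≡ 0 (mod 39)


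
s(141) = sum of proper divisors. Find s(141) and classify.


Proper divisors: 1, 3, 47
Sum = 1 + 3 + 47 = 51
51 < 141 → deficient

s(141) = 51 (deficient)


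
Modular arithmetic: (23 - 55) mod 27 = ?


23 - 55 = -32
-32 mod 27 = 22


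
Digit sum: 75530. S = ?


7 + 5 + 5 + 3 + 0 = 20


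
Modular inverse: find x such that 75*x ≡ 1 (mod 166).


Use the extended Euclidean algorithm on (166, 75); each row r = 166*s + 75*t:
r=166, s=1, t=0
r=75, s=0, t=1
q=2: r=16, s=1, t=-2   [166*(1) + 75*(-2) = 16]
q=4: r=11, s=-4, t=9   [166*(-4) + 75*(9) = 11]
q=1: r=5, s=5, t=-11   [166*(5) + 75*(-11) = 5]
q=2: r=1, s=-14, t=31   [166*(-14) + 75*(31) = 1]
q=5: r=0, s=75, t=-166   [166*(75) + 75*(-166) = 0]
GCD = 1 with t = 31, so 75*(31) ≡ 1 (mod 166)
Inverse = 31 mod 166 = 31
Check: 75 * 31 = 2325 ≡ 1 (mod 166)

75^(-1) ≡ 31 (mod 166)


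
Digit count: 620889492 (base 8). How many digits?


620889492 in base 8 = 4500402624
Number of digits = 10

10 digits (base 8)


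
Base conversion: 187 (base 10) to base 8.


187 (base 10) = 187 (decimal)
187 (decimal) = 273 (base 8)


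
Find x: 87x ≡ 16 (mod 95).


GCD(87, 95) = 1, unique solution
a^(-1) mod 95 = 83
x = 83 * 16 mod 95 = 93

x ≡ 93 (mod 95)


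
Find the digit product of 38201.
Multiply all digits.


3 × 8 × 2 × 0 × 1 = 0


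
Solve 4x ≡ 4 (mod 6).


GCD(4, 6) = 2 divides 4
Divide: 2x ≡ 2 (mod 3)
x ≡ 1 (mod 3)


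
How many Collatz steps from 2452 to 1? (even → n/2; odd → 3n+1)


2452 → 1226 → 613 → 1840 → 920 → 460 → 230 → 115 → 346 → 173 → 520 → 260 → 130 → 65 → 196 → 98 → 49 → 148 → 74 → 37 → 112 → 56 → 28 → 14 → 7 → 22 → 11 → 34 → 17 → 52 → 26 → 13 → 40 → 20 → 10 → 5 → 16 → 8 → 4 → 2 → 1
Total steps = 40

40 steps


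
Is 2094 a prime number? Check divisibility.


2094 / 2 = 1047 (exact division)
2094 is NOT prime.

No, 2094 is not prime


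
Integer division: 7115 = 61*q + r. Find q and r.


7115 = 61 * 116 + 39
Check: 7076 + 39 = 7115

q = 116, r = 39


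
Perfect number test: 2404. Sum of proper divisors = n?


Proper divisors of 2404: 1, 2, 4, 601, 1202
Sum = 1 + 2 + 4 + 601 + 1202 = 1810

No, 2404 is not perfect (1810 ≠ 2404)


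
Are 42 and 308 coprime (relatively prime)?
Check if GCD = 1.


Euclidean algorithm:
308 = 7 * 42 + 14
42 = 3 * 14 + 0
GCD(42, 308) = 14

No, not coprime (GCD = 14)


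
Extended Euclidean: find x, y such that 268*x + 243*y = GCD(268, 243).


Tabular extended Euclidean (each row: r = 268*s + 243*t):
r=268, s=1, t=0
r=243, s=0, t=1
q=1: r=25, s=1, t=-1   [268*(1) + 243*(-1) = 25]
q=9: r=18, s=-9, t=10   [268*(-9) + 243*(10) = 18]
q=1: r=7, s=10, t=-11   [268*(10) + 243*(-11) = 7]
q=2: r=4, s=-29, t=32   [268*(-29) + 243*(32) = 4]
q=1: r=3, s=39, t=-43   [268*(39) + 243*(-43) = 3]
q=1: r=1, s=-68, t=75   [268*(-68) + 243*(75) = 1]
q=3: r=0, s=243, t=-268   [268*(243) + 243*(-268) = 0]
GCD = 1; from the row with r=1: x=-68, y=75
Check: 268*(-68) + 243*(75) = -18224 + 18225 = 1

GCD = 1, x = -68, y = 75


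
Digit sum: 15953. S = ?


1 + 5 + 9 + 5 + 3 = 23


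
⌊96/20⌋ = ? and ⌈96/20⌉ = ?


96/20 = 4.8000
floor = 4
ceil = 5

floor = 4, ceil = 5


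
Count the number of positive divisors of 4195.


4195 = 5^1 × 839^1
d(4195) = (1+1) × (1+1) = 4

4 divisors


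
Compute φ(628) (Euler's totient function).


628 = 2^2 × 157
Prime factors: 2, 157
φ(628) = 628 × (1-1/2) × (1-1/157)
= 628 × 1/2 × 156/157 = 312

φ(628) = 312


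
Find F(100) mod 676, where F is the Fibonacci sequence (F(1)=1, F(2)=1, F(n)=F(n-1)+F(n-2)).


F(k) mod 676 for k=1..100:
1, 1, 2, 3, 5, 8, 13, 21, 34, 55, 89, 144, 233, 377, 610, 311, 245, 556, 125, 5, 130, 135, 265, 400, 665, 389, 378, 91, 469, 560, 353, 237, 590, 151, 65, 216, 281, 497, 102, 599, 25, 624, 649, 597, 570, 491, 385, 200, 585, 109, 18, 127, 145, 272, 417, 13, 430, 443, 197, 640, 161, 125, 286, 411, 21, 432, 453, 209, 662, 195, 181, 376, 557, 257, 138, 395, 533, 252, 109, 361, 470, 155, 625, 104, 53, 157, 210, 367, 577, 268, 169, 437, 606, 367, 297, 664, 285, 273, 558, 155
F(100) mod 676 = 155


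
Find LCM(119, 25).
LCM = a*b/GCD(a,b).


GCD(119, 25) = 1
LCM = 119*25/1 = 2975/1 = 2975

LCM = 2975


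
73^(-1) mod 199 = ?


Use the extended Euclidean algorithm on (199, 73); each row r = 199*s + 73*t:
r=199, s=1, t=0
r=73, s=0, t=1
q=2: r=53, s=1, t=-2   [199*(1) + 73*(-2) = 53]
q=1: r=20, s=-1, t=3   [199*(-1) + 73*(3) = 20]
q=2: r=13, s=3, t=-8   [199*(3) + 73*(-8) = 13]
q=1: r=7, s=-4, t=11   [199*(-4) + 73*(11) = 7]
q=1: r=6, s=7, t=-19   [199*(7) + 73*(-19) = 6]
q=1: r=1, s=-11, t=30   [199*(-11) + 73*(30) = 1]
q=6: r=0, s=73, t=-199   [199*(73) + 73*(-199) = 0]
GCD = 1 with t = 30, so 73*(30) ≡ 1 (mod 199)
Inverse = 30 mod 199 = 30
Check: 73 * 30 = 2190 ≡ 1 (mod 199)

73^(-1) ≡ 30 (mod 199)


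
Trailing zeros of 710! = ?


floor(710/5) = 142
floor(710/25) = 28
floor(710/125) = 5
floor(710/625) = 1
Total = 176

176 trailing zeros


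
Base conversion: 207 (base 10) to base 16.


207 (base 10) = 207 (decimal)
207 (decimal) = CF (base 16)


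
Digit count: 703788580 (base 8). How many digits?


703788580 in base 8 = 5174573044
Number of digits = 10

10 digits (base 8)


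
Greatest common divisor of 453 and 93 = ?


453 = 4 * 93 + 81
93 = 1 * 81 + 12
81 = 6 * 12 + 9
12 = 1 * 9 + 3
9 = 3 * 3 + 0
GCD = 3


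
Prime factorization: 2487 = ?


2487 / 3 = 829
829 / 829 = 1
2487 = 3 × 829


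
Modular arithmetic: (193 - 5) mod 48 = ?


193 - 5 = 188
188 mod 48 = 44


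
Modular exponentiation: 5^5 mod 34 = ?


5^1 mod 34 = 5
5^2 mod 34 = 25
5^3 mod 34 = 23
5^4 mod 34 = 13
5^5 mod 34 = 31


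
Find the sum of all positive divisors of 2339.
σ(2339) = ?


Divisors of 2339: 1, 2339
Sum = 1 + 2339 = 2340

σ(2339) = 2340


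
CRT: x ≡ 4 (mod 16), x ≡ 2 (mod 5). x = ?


M = 16*5 = 80
M1 = M/16 = 5, M2 = M/5 = 16
M1^(-1) mod 16 = 13, M2^(-1) mod 5 = 1
x = 4*5*13 + 2*16*1 = 292
292 mod 80 = 52
Check: 52 mod 16 = 4 ✓, 52 mod 5 = 2 ✓

x ≡ 52 (mod 80)


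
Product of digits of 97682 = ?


9 × 7 × 6 × 8 × 2 = 6048


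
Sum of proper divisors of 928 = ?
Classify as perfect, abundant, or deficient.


Proper divisors: 1, 2, 4, 8, 16, 29, 32, 58, 116, 232, 464
Sum = 1 + 2 + 4 + 8 + 16 + 29 + 32 + 58 + 116 + 232 + 464 = 962
962 > 928 → abundant

s(928) = 962 (abundant)


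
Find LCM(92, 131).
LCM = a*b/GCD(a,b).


GCD(92, 131) = 1
LCM = 92*131/1 = 12052/1 = 12052

LCM = 12052


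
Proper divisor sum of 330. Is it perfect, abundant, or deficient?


Proper divisors: 1, 2, 3, 5, 6, 10, 11, 15, 22, 30, 33, 55, 66, 110, 165
Sum = 1 + 2 + 3 + 5 + 6 + 10 + 11 + 15 + 22 + 30 + 33 + 55 + 66 + 110 + 165 = 534
534 > 330 → abundant

s(330) = 534 (abundant)


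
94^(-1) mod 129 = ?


Use the extended Euclidean algorithm on (129, 94); each row r = 129*s + 94*t:
r=129, s=1, t=0
r=94, s=0, t=1
q=1: r=35, s=1, t=-1   [129*(1) + 94*(-1) = 35]
q=2: r=24, s=-2, t=3   [129*(-2) + 94*(3) = 24]
q=1: r=11, s=3, t=-4   [129*(3) + 94*(-4) = 11]
q=2: r=2, s=-8, t=11   [129*(-8) + 94*(11) = 2]
q=5: r=1, s=43, t=-59   [129*(43) + 94*(-59) = 1]
q=2: r=0, s=-94, t=129   [129*(-94) + 94*(129) = 0]
GCD = 1 with t = -59, so 94*(-59) ≡ 1 (mod 129)
Inverse = -59 mod 129 = 70
Check: 94 * 70 = 6580 ≡ 1 (mod 129)

94^(-1) ≡ 70 (mod 129)


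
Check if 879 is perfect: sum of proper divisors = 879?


Proper divisors of 879: 1, 3, 293
Sum = 1 + 3 + 293 = 297

No, 879 is not perfect (297 ≠ 879)


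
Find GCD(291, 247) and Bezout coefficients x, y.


Tabular extended Euclidean (each row: r = 291*s + 247*t):
r=291, s=1, t=0
r=247, s=0, t=1
q=1: r=44, s=1, t=-1   [291*(1) + 247*(-1) = 44]
q=5: r=27, s=-5, t=6   [291*(-5) + 247*(6) = 27]
q=1: r=17, s=6, t=-7   [291*(6) + 247*(-7) = 17]
q=1: r=10, s=-11, t=13   [291*(-11) + 247*(13) = 10]
q=1: r=7, s=17, t=-20   [291*(17) + 247*(-20) = 7]
q=1: r=3, s=-28, t=33   [291*(-28) + 247*(33) = 3]
q=2: r=1, s=73, t=-86   [291*(73) + 247*(-86) = 1]
q=3: r=0, s=-247, t=291   [291*(-247) + 247*(291) = 0]
GCD = 1; from the row with r=1: x=73, y=-86
Check: 291*(73) + 247*(-86) = 21243 - 21242 = 1

GCD = 1, x = 73, y = -86


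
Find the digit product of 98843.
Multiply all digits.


9 × 8 × 8 × 4 × 3 = 6912


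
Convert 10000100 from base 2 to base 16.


10000100 (base 2) = 132 (decimal)
132 (decimal) = 84 (base 16)


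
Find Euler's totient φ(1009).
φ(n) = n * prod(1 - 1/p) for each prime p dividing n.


1009 = 1009
Prime factors: 1009
φ(1009) = 1009 × (1-1/1009)
= 1009 × 1008/1009 = 1008

φ(1009) = 1008


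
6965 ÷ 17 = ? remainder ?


6965 = 17 * 409 + 12
Check: 6953 + 12 = 6965

q = 409, r = 12


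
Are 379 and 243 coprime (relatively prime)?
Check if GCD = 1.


Euclidean algorithm:
379 = 1 * 243 + 136
243 = 1 * 136 + 107
136 = 1 * 107 + 29
107 = 3 * 29 + 20
29 = 1 * 20 + 9
20 = 2 * 9 + 2
9 = 4 * 2 + 1
2 = 2 * 1 + 0
GCD(379, 243) = 1

Yes, coprime (GCD = 1)


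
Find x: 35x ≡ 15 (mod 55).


GCD(35, 55) = 5 divides 15
Divide: 7x ≡ 3 (mod 11)
x ≡ 2 (mod 11)


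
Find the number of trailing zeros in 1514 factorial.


floor(1514/5) = 302
floor(1514/25) = 60
floor(1514/125) = 12
floor(1514/625) = 2
Total = 376

376 trailing zeros


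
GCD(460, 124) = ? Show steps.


460 = 3 * 124 + 88
124 = 1 * 88 + 36
88 = 2 * 36 + 16
36 = 2 * 16 + 4
16 = 4 * 4 + 0
GCD = 4


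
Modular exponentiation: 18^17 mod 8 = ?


18^1 mod 8 = 2
18^2 mod 8 = 4
18^3 mod 8 = 0
18^4 mod 8 = 0
18^5 mod 8 = 0
18^6 mod 8 = 0
18^7 mod 8 = 0
18^8 mod 8 = 0
18^9 mod 8 = 0
18^10 mod 8 = 0
18^11 mod 8 = 0
18^12 mod 8 = 0
18^13 mod 8 = 0
18^14 mod 8 = 0
18^15 mod 8 = 0
18^16 mod 8 = 0
18^17 mod 8 = 0


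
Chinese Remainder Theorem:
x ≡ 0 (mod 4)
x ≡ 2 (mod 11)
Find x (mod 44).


M = 4*11 = 44
M1 = M/4 = 11, M2 = M/11 = 4
M1^(-1) mod 4 = 3, M2^(-1) mod 11 = 3
x = 0*11*3 + 2*4*3 = 24
24 mod 44 = 24
Check: 24 mod 4 = 0 ✓, 24 mod 11 = 2 ✓

x ≡ 24 (mod 44)


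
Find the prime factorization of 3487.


3487 / 11 = 317
317 / 317 = 1
3487 = 11 × 317


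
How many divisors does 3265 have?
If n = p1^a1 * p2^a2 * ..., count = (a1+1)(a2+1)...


3265 = 5^1 × 653^1
d(3265) = (1+1) × (1+1) = 4

4 divisors


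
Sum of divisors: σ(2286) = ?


Divisors of 2286: 1, 2, 3, 6, 9, 18, 127, 254, 381, 762, 1143, 2286
Sum = 1 + 2 + 3 + 6 + 9 + 18 + 127 + 254 + 381 + 762 + 1143 + 2286 = 4992

σ(2286) = 4992


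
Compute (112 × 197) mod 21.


112 × 197 = 22064
22064 mod 21 = 14


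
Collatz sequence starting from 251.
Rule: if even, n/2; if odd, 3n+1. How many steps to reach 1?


251 → 754 → 377 → 1132 → 566 → 283 → 850 → 425 → 1276 → 638 → 319 → 958 → 479 → 1438 → 719 → 2158 → 1079 → 3238 → 1619 → 4858 → 2429 → 7288 → 3644 → 1822 → 911 → 2734 → 1367 → 4102 → 2051 → 6154 → 3077 → 9232 → 4616 → 2308 → 1154 → 577 → 1732 → 866 → 433 → 1300 → 650 → 325 → 976 → 488 → 244 → 122 → 61 → 184 → 92 → 46 → 23 → 70 → 35 → 106 → 53 → 160 → 80 → 40 → 20 → 10 → 5 → 16 → 8 → 4 → 2 → 1
Total steps = 65

65 steps


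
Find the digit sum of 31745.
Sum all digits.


3 + 1 + 7 + 4 + 5 = 20


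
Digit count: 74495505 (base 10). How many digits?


74495505 has 8 digits in base 10
floor(log10(74495505)) + 1 = floor(7.8721) + 1 = 8

8 digits (base 10)


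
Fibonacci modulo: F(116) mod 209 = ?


F(k) mod 209 for k=1..116:
1, 1, 2, 3, 5, 8, 13, 21, 34, 55, 89, 144, 24, 168, 192, 151, 134, 76, 1, 77, 78, 155, 24, 179, 203, 173, 167, 131, 89, 11, 100, 111, 2, 113, 115, 19, 134, 153, 78, 22, 100, 122, 13, 135, 148, 74, 13, 87, 100, 187, 78, 56, 134, 190, 115, 96, 2, 98, 100, 198, 89, 78, 167, 36, 203, 30, 24, 54, 78, 132, 1, 133, 134, 58, 192, 41, 24, 65, 89, 154, 34, 188, 13, 201, 5, 206, 2, 208, 1, 0, 1, 1, 2, 3, 5, 8, 13, 21, 34, 55, 89, 144, 24, 168, 192, 151, 134, 76, 1, 77, 78, 155, 24, 179, 203, 173
F(116) mod 209 = 173


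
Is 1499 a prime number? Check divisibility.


Check divisors up to sqrt(1499) = 38.7169
No divisors found.
1499 is prime.

Yes, 1499 is prime


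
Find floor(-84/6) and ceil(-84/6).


-84/6 = -14.0000
floor = -14
ceil = -14

floor = -14, ceil = -14


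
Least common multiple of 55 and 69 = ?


GCD(55, 69) = 1
LCM = 55*69/1 = 3795/1 = 3795

LCM = 3795


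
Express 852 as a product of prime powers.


852 / 2 = 426
426 / 2 = 213
213 / 3 = 71
71 / 71 = 1
852 = 2^2 × 3 × 71


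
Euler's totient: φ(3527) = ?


3527 = 3527
Prime factors: 3527
φ(3527) = 3527 × (1-1/3527)
= 3527 × 3526/3527 = 3526

φ(3527) = 3526


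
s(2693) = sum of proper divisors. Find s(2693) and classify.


Proper divisors: 1
Sum = 1 = 1
1 < 2693 → deficient

s(2693) = 1 (deficient)


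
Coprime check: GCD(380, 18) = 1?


Euclidean algorithm:
380 = 21 * 18 + 2
18 = 9 * 2 + 0
GCD(380, 18) = 2

No, not coprime (GCD = 2)


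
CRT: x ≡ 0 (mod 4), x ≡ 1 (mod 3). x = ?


M = 4*3 = 12
M1 = M/4 = 3, M2 = M/3 = 4
M1^(-1) mod 4 = 3, M2^(-1) mod 3 = 1
x = 0*3*3 + 1*4*1 = 4
4 mod 12 = 4
Check: 4 mod 4 = 0 ✓, 4 mod 3 = 1 ✓

x ≡ 4 (mod 12)


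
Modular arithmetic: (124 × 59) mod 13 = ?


124 × 59 = 7316
7316 mod 13 = 10


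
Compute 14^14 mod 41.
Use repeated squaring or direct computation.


14^1 mod 41 = 14
14^2 mod 41 = 32
14^3 mod 41 = 38
14^4 mod 41 = 40
14^5 mod 41 = 27
14^6 mod 41 = 9
14^7 mod 41 = 3
14^8 mod 41 = 1
14^9 mod 41 = 14
14^10 mod 41 = 32
14^11 mod 41 = 38
14^12 mod 41 = 40
14^13 mod 41 = 27
14^14 mod 41 = 9


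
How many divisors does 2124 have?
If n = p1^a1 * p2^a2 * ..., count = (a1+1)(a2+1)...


2124 = 2^2 × 3^2 × 59^1
d(2124) = (2+1) × (2+1) × (1+1) = 18

18 divisors


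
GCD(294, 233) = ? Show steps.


294 = 1 * 233 + 61
233 = 3 * 61 + 50
61 = 1 * 50 + 11
50 = 4 * 11 + 6
11 = 1 * 6 + 5
6 = 1 * 5 + 1
5 = 5 * 1 + 0
GCD = 1


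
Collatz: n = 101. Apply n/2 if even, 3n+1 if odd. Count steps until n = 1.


101 → 304 → 152 → 76 → 38 → 19 → 58 → 29 → 88 → 44 → 22 → 11 → 34 → 17 → 52 → 26 → 13 → 40 → 20 → 10 → 5 → 16 → 8 → 4 → 2 → 1
Total steps = 25

25 steps


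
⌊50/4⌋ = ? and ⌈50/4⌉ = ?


50/4 = 12.5000
floor = 12
ceil = 13

floor = 12, ceil = 13


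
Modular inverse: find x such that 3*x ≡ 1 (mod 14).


Use the extended Euclidean algorithm on (14, 3); each row r = 14*s + 3*t:
r=14, s=1, t=0
r=3, s=0, t=1
q=4: r=2, s=1, t=-4   [14*(1) + 3*(-4) = 2]
q=1: r=1, s=-1, t=5   [14*(-1) + 3*(5) = 1]
q=2: r=0, s=3, t=-14   [14*(3) + 3*(-14) = 0]
GCD = 1 with t = 5, so 3*(5) ≡ 1 (mod 14)
Inverse = 5 mod 14 = 5
Check: 3 * 5 = 15 ≡ 1 (mod 14)

3^(-1) ≡ 5 (mod 14)


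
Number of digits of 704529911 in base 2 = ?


704529911 in base 2 = 101001111111100100010111110111
Number of digits = 30

30 digits (base 2)


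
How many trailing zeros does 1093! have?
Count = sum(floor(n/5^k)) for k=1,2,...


floor(1093/5) = 218
floor(1093/25) = 43
floor(1093/125) = 8
floor(1093/625) = 1
Total = 270

270 trailing zeros


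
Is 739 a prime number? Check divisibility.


Check divisors up to sqrt(739) = 27.1846
No divisors found.
739 is prime.

Yes, 739 is prime


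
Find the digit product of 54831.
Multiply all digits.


5 × 4 × 8 × 3 × 1 = 480


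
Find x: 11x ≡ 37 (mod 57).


GCD(11, 57) = 1, unique solution
a^(-1) mod 57 = 26
x = 26 * 37 mod 57 = 50

x ≡ 50 (mod 57)


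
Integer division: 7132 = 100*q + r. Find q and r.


7132 = 100 * 71 + 32
Check: 7100 + 32 = 7132

q = 71, r = 32


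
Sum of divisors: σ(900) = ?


Divisors of 900: 1, 2, 3, 4, 5, 6, 9, 10, 12, 15, 18, 20, 25, 30, 36, 45, 50, 60, 75, 90, 100, 150, 180, 225, 300, 450, 900
Sum = 1 + 2 + 3 + 4 + 5 + 6 + 9 + 10 + 12 + 15 + 18 + 20 + 25 + 30 + 36 + 45 + 50 + 60 + 75 + 90 + 100 + 150 + 180 + 225 + 300 + 450 + 900 = 2821

σ(900) = 2821


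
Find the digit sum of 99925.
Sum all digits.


9 + 9 + 9 + 2 + 5 = 34


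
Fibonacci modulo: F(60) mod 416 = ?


F(k) mod 416 for k=1..60:
1, 1, 2, 3, 5, 8, 13, 21, 34, 55, 89, 144, 233, 377, 194, 155, 349, 88, 21, 109, 130, 239, 369, 192, 145, 337, 66, 403, 53, 40, 93, 133, 226, 359, 169, 112, 281, 393, 258, 235, 77, 312, 389, 285, 258, 127, 385, 96, 65, 161, 226, 387, 197, 168, 365, 117, 66, 183, 249, 16
F(60) mod 416 = 16


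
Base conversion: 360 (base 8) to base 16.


360 (base 8) = 240 (decimal)
240 (decimal) = F0 (base 16)


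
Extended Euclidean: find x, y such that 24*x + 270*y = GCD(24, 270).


Tabular extended Euclidean (each row: r = 24*s + 270*t):
r=24, s=1, t=0
r=270, s=0, t=1
q=0: r=24, s=1, t=0   [24*(1) + 270*(0) = 24]
q=11: r=6, s=-11, t=1   [24*(-11) + 270*(1) = 6]
q=4: r=0, s=45, t=-4   [24*(45) + 270*(-4) = 0]
GCD = 6; from the row with r=6: x=-11, y=1
Check: 24*(-11) + 270*(1) = -264 + 270 = 6

GCD = 6, x = -11, y = 1


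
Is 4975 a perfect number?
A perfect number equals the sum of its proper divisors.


Proper divisors of 4975: 1, 5, 25, 199, 995
Sum = 1 + 5 + 25 + 199 + 995 = 1225

No, 4975 is not perfect (1225 ≠ 4975)


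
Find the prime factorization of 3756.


3756 / 2 = 1878
1878 / 2 = 939
939 / 3 = 313
313 / 313 = 1
3756 = 2^2 × 3 × 313


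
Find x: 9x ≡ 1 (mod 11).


GCD(9, 11) = 1, unique solution
a^(-1) mod 11 = 5
x = 5 * 1 mod 11 = 5

x ≡ 5 (mod 11)


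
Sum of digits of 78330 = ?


7 + 8 + 3 + 3 + 0 = 21


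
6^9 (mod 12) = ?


6^1 mod 12 = 6
6^2 mod 12 = 0
6^3 mod 12 = 0
6^4 mod 12 = 0
6^5 mod 12 = 0
6^6 mod 12 = 0
6^7 mod 12 = 0
6^8 mod 12 = 0
6^9 mod 12 = 0


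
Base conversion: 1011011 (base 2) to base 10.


1011011 (base 2) = 91 (decimal)
91 (decimal) = 91 (base 10)


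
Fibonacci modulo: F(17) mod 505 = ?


F(k) mod 505 for k=1..17:
1, 1, 2, 3, 5, 8, 13, 21, 34, 55, 89, 144, 233, 377, 105, 482, 82
F(17) mod 505 = 82


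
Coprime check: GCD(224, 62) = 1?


Euclidean algorithm:
224 = 3 * 62 + 38
62 = 1 * 38 + 24
38 = 1 * 24 + 14
24 = 1 * 14 + 10
14 = 1 * 10 + 4
10 = 2 * 4 + 2
4 = 2 * 2 + 0
GCD(224, 62) = 2

No, not coprime (GCD = 2)


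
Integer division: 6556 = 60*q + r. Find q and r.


6556 = 60 * 109 + 16
Check: 6540 + 16 = 6556

q = 109, r = 16


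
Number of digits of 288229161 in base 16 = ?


288229161 in base 16 = 112E0729
Number of digits = 8

8 digits (base 16)


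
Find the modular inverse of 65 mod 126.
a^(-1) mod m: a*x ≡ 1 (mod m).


Use the extended Euclidean algorithm on (126, 65); each row r = 126*s + 65*t:
r=126, s=1, t=0
r=65, s=0, t=1
q=1: r=61, s=1, t=-1   [126*(1) + 65*(-1) = 61]
q=1: r=4, s=-1, t=2   [126*(-1) + 65*(2) = 4]
q=15: r=1, s=16, t=-31   [126*(16) + 65*(-31) = 1]
q=4: r=0, s=-65, t=126   [126*(-65) + 65*(126) = 0]
GCD = 1 with t = -31, so 65*(-31) ≡ 1 (mod 126)
Inverse = -31 mod 126 = 95
Check: 65 * 95 = 6175 ≡ 1 (mod 126)

65^(-1) ≡ 95 (mod 126)


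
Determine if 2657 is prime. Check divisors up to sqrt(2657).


Check divisors up to sqrt(2657) = 51.5461
No divisors found.
2657 is prime.

Yes, 2657 is prime


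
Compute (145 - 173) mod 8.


145 - 173 = -28
-28 mod 8 = 4


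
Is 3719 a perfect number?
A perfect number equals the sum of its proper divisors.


Proper divisors of 3719: 1
Sum = 1 = 1

No, 3719 is not perfect (1 ≠ 3719)


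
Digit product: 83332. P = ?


8 × 3 × 3 × 3 × 2 = 432


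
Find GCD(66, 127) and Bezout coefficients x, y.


Tabular extended Euclidean (each row: r = 66*s + 127*t):
r=66, s=1, t=0
r=127, s=0, t=1
q=0: r=66, s=1, t=0   [66*(1) + 127*(0) = 66]
q=1: r=61, s=-1, t=1   [66*(-1) + 127*(1) = 61]
q=1: r=5, s=2, t=-1   [66*(2) + 127*(-1) = 5]
q=12: r=1, s=-25, t=13   [66*(-25) + 127*(13) = 1]
q=5: r=0, s=127, t=-66   [66*(127) + 127*(-66) = 0]
GCD = 1; from the row with r=1: x=-25, y=13
Check: 66*(-25) + 127*(13) = -1650 + 1651 = 1

GCD = 1, x = -25, y = 13


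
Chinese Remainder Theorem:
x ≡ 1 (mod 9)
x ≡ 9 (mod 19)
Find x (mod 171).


M = 9*19 = 171
M1 = M/9 = 19, M2 = M/19 = 9
M1^(-1) mod 9 = 1, M2^(-1) mod 19 = 17
x = 1*19*1 + 9*9*17 = 1396
1396 mod 171 = 28
Check: 28 mod 9 = 1 ✓, 28 mod 19 = 9 ✓

x ≡ 28 (mod 171)


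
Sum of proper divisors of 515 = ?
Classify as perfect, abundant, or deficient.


Proper divisors: 1, 5, 103
Sum = 1 + 5 + 103 = 109
109 < 515 → deficient

s(515) = 109 (deficient)


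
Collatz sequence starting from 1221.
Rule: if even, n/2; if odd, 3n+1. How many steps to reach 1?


1221 → 3664 → 1832 → 916 → 458 → 229 → 688 → 344 → 172 → 86 → 43 → 130 → 65 → 196 → 98 → 49 → 148 → 74 → 37 → 112 → 56 → 28 → 14 → 7 → 22 → 11 → 34 → 17 → 52 → 26 → 13 → 40 → 20 → 10 → 5 → 16 → 8 → 4 → 2 → 1
Total steps = 39

39 steps


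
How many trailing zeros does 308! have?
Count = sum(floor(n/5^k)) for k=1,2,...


floor(308/5) = 61
floor(308/25) = 12
floor(308/125) = 2
Total = 75

75 trailing zeros


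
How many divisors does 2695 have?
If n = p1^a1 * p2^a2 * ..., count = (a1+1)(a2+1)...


2695 = 5^1 × 7^2 × 11^1
d(2695) = (1+1) × (2+1) × (1+1) = 12

12 divisors


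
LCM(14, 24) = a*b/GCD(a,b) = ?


GCD(14, 24) = 2
LCM = 14*24/2 = 336/2 = 168

LCM = 168


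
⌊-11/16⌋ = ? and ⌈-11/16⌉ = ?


-11/16 = -0.6875
floor = -1
ceil = 0

floor = -1, ceil = 0


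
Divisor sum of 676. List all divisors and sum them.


Divisors of 676: 1, 2, 4, 13, 26, 52, 169, 338, 676
Sum = 1 + 2 + 4 + 13 + 26 + 52 + 169 + 338 + 676 = 1281

σ(676) = 1281


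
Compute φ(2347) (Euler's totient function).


2347 = 2347
Prime factors: 2347
φ(2347) = 2347 × (1-1/2347)
= 2347 × 2346/2347 = 2346

φ(2347) = 2346


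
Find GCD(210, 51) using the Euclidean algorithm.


210 = 4 * 51 + 6
51 = 8 * 6 + 3
6 = 2 * 3 + 0
GCD = 3


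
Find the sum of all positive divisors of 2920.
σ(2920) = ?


Divisors of 2920: 1, 2, 4, 5, 8, 10, 20, 40, 73, 146, 292, 365, 584, 730, 1460, 2920
Sum = 1 + 2 + 4 + 5 + 8 + 10 + 20 + 40 + 73 + 146 + 292 + 365 + 584 + 730 + 1460 + 2920 = 6660

σ(2920) = 6660


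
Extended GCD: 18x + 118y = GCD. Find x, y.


Tabular extended Euclidean (each row: r = 18*s + 118*t):
r=18, s=1, t=0
r=118, s=0, t=1
q=0: r=18, s=1, t=0   [18*(1) + 118*(0) = 18]
q=6: r=10, s=-6, t=1   [18*(-6) + 118*(1) = 10]
q=1: r=8, s=7, t=-1   [18*(7) + 118*(-1) = 8]
q=1: r=2, s=-13, t=2   [18*(-13) + 118*(2) = 2]
q=4: r=0, s=59, t=-9   [18*(59) + 118*(-9) = 0]
GCD = 2; from the row with r=2: x=-13, y=2
Check: 18*(-13) + 118*(2) = -234 + 236 = 2

GCD = 2, x = -13, y = 2


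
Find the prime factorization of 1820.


1820 / 2 = 910
910 / 2 = 455
455 / 5 = 91
91 / 7 = 13
13 / 13 = 1
1820 = 2^2 × 5 × 7 × 13


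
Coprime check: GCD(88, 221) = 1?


Euclidean algorithm:
221 = 2 * 88 + 45
88 = 1 * 45 + 43
45 = 1 * 43 + 2
43 = 21 * 2 + 1
2 = 2 * 1 + 0
GCD(88, 221) = 1

Yes, coprime (GCD = 1)


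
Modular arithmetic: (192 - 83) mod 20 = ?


192 - 83 = 109
109 mod 20 = 9


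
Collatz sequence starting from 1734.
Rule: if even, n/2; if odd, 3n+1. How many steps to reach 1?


1734 → 867 → 2602 → 1301 → 3904 → 1952 → 976 → 488 → 244 → 122 → 61 → 184 → 92 → 46 → 23 → 70 → 35 → 106 → 53 → 160 → 80 → 40 → 20 → 10 → 5 → 16 → 8 → 4 → 2 → 1
Total steps = 29

29 steps


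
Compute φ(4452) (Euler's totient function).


4452 = 2^2 × 3 × 7 × 53
Prime factors: 2, 3, 7, 53
φ(4452) = 4452 × (1-1/2) × (1-1/3) × (1-1/7) × (1-1/53)
= 4452 × 1/2 × 2/3 × 6/7 × 52/53 = 1248

φ(4452) = 1248


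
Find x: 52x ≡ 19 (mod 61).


GCD(52, 61) = 1, unique solution
a^(-1) mod 61 = 27
x = 27 * 19 mod 61 = 25

x ≡ 25 (mod 61)


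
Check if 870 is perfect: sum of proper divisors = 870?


Proper divisors of 870: 1, 2, 3, 5, 6, 10, 15, 29, 30, 58, 87, 145, 174, 290, 435
Sum = 1 + 2 + 3 + 5 + 6 + 10 + 15 + 29 + 30 + 58 + 87 + 145 + 174 + 290 + 435 = 1290

No, 870 is not perfect (1290 ≠ 870)


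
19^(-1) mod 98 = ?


Use the extended Euclidean algorithm on (98, 19); each row r = 98*s + 19*t:
r=98, s=1, t=0
r=19, s=0, t=1
q=5: r=3, s=1, t=-5   [98*(1) + 19*(-5) = 3]
q=6: r=1, s=-6, t=31   [98*(-6) + 19*(31) = 1]
q=3: r=0, s=19, t=-98   [98*(19) + 19*(-98) = 0]
GCD = 1 with t = 31, so 19*(31) ≡ 1 (mod 98)
Inverse = 31 mod 98 = 31
Check: 19 * 31 = 589 ≡ 1 (mod 98)

19^(-1) ≡ 31 (mod 98)


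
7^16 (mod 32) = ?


7^1 mod 32 = 7
7^2 mod 32 = 17
7^3 mod 32 = 23
7^4 mod 32 = 1
7^5 mod 32 = 7
7^6 mod 32 = 17
7^7 mod 32 = 23
7^8 mod 32 = 1
7^9 mod 32 = 7
7^10 mod 32 = 17
7^11 mod 32 = 23
7^12 mod 32 = 1
7^13 mod 32 = 7
7^14 mod 32 = 17
7^15 mod 32 = 23
7^16 mod 32 = 1


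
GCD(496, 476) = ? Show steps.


496 = 1 * 476 + 20
476 = 23 * 20 + 16
20 = 1 * 16 + 4
16 = 4 * 4 + 0
GCD = 4


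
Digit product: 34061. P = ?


3 × 4 × 0 × 6 × 1 = 0


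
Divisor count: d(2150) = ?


2150 = 2^1 × 5^2 × 43^1
d(2150) = (1+1) × (2+1) × (1+1) = 12

12 divisors


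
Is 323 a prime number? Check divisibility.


323 / 17 = 19 (exact division)
323 is NOT prime.

No, 323 is not prime


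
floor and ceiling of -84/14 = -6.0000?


-84/14 = -6.0000
floor = -6
ceil = -6

floor = -6, ceil = -6


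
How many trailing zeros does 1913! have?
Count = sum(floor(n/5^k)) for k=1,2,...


floor(1913/5) = 382
floor(1913/25) = 76
floor(1913/125) = 15
floor(1913/625) = 3
Total = 476

476 trailing zeros


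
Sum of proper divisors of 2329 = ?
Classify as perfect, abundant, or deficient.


Proper divisors: 1, 17, 137
Sum = 1 + 17 + 137 = 155
155 < 2329 → deficient

s(2329) = 155 (deficient)


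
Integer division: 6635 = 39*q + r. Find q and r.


6635 = 39 * 170 + 5
Check: 6630 + 5 = 6635

q = 170, r = 5


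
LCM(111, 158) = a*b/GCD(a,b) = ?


GCD(111, 158) = 1
LCM = 111*158/1 = 17538/1 = 17538

LCM = 17538


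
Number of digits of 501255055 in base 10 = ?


501255055 has 9 digits in base 10
floor(log10(501255055)) + 1 = floor(8.7001) + 1 = 9

9 digits (base 10)


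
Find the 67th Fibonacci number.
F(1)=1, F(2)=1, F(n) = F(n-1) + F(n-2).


Sequence: 1, 1, 2, 3, 5, 8, 13, 21, 34, 55, 89, 144, 233, 377, 610, 987, 1597, 2584, 4181, 6765, 10946, 17711, 28657, 46368, 75025, 121393, 196418, 317811, 514229, 832040, 1346269, 2178309, 3524578, 5702887, 9227465, 14930352, 24157817, 39088169, 63245986, 102334155, 165580141, 267914296, 433494437, 701408733, 1134903170, 1836311903, 2971215073, 4807526976, 7778742049, 12586269025, 20365011074, 32951280099, 53316291173, 86267571272, 139583862445, 225851433717, 365435296162, 591286729879, 956722026041, 1548008755920, 2504730781961, 4052739537881, 6557470319842, 10610209857723, 17167680177565, 27777890035288, 44945570212853
F(67) = 44945570212853


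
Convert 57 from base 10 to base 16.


57 (base 10) = 57 (decimal)
57 (decimal) = 39 (base 16)


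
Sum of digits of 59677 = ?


5 + 9 + 6 + 7 + 7 = 34


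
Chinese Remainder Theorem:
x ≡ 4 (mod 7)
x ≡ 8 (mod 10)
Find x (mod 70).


M = 7*10 = 70
M1 = M/7 = 10, M2 = M/10 = 7
M1^(-1) mod 7 = 5, M2^(-1) mod 10 = 3
x = 4*10*5 + 8*7*3 = 368
368 mod 70 = 18
Check: 18 mod 7 = 4 ✓, 18 mod 10 = 8 ✓

x ≡ 18 (mod 70)


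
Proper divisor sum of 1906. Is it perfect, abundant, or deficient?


Proper divisors: 1, 2, 953
Sum = 1 + 2 + 953 = 956
956 < 1906 → deficient

s(1906) = 956 (deficient)


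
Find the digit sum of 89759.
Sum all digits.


8 + 9 + 7 + 5 + 9 = 38


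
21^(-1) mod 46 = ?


Use the extended Euclidean algorithm on (46, 21); each row r = 46*s + 21*t:
r=46, s=1, t=0
r=21, s=0, t=1
q=2: r=4, s=1, t=-2   [46*(1) + 21*(-2) = 4]
q=5: r=1, s=-5, t=11   [46*(-5) + 21*(11) = 1]
q=4: r=0, s=21, t=-46   [46*(21) + 21*(-46) = 0]
GCD = 1 with t = 11, so 21*(11) ≡ 1 (mod 46)
Inverse = 11 mod 46 = 11
Check: 21 * 11 = 231 ≡ 1 (mod 46)

21^(-1) ≡ 11 (mod 46)


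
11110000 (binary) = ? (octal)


11110000 (base 2) = 240 (decimal)
240 (decimal) = 360 (base 8)


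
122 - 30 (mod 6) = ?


122 - 30 = 92
92 mod 6 = 2


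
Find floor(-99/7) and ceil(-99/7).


-99/7 = -14.1429
floor = -15
ceil = -14

floor = -15, ceil = -14


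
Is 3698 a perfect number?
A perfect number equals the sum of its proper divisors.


Proper divisors of 3698: 1, 2, 43, 86, 1849
Sum = 1 + 2 + 43 + 86 + 1849 = 1981

No, 3698 is not perfect (1981 ≠ 3698)


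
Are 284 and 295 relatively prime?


Euclidean algorithm:
295 = 1 * 284 + 11
284 = 25 * 11 + 9
11 = 1 * 9 + 2
9 = 4 * 2 + 1
2 = 2 * 1 + 0
GCD(284, 295) = 1

Yes, coprime (GCD = 1)


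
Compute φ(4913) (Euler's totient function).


4913 = 17^3
Prime factors: 17
φ(4913) = 4913 × (1-1/17)
= 4913 × 16/17 = 4624

φ(4913) = 4624


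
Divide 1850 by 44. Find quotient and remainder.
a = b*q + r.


1850 = 44 * 42 + 2
Check: 1848 + 2 = 1850

q = 42, r = 2


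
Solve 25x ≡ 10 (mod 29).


GCD(25, 29) = 1, unique solution
a^(-1) mod 29 = 7
x = 7 * 10 mod 29 = 12

x ≡ 12 (mod 29)


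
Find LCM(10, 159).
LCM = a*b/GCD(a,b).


GCD(10, 159) = 1
LCM = 10*159/1 = 1590/1 = 1590

LCM = 1590


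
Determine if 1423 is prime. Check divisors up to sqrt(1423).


Check divisors up to sqrt(1423) = 37.7227
No divisors found.
1423 is prime.

Yes, 1423 is prime


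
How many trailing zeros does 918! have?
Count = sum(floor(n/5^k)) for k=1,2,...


floor(918/5) = 183
floor(918/25) = 36
floor(918/125) = 7
floor(918/625) = 1
Total = 227

227 trailing zeros


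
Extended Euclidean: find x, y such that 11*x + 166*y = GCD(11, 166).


Tabular extended Euclidean (each row: r = 11*s + 166*t):
r=11, s=1, t=0
r=166, s=0, t=1
q=0: r=11, s=1, t=0   [11*(1) + 166*(0) = 11]
q=15: r=1, s=-15, t=1   [11*(-15) + 166*(1) = 1]
q=11: r=0, s=166, t=-11   [11*(166) + 166*(-11) = 0]
GCD = 1; from the row with r=1: x=-15, y=1
Check: 11*(-15) + 166*(1) = -165 + 166 = 1

GCD = 1, x = -15, y = 1


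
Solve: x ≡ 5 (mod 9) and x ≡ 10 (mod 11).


M = 9*11 = 99
M1 = M/9 = 11, M2 = M/11 = 9
M1^(-1) mod 9 = 5, M2^(-1) mod 11 = 5
x = 5*11*5 + 10*9*5 = 725
725 mod 99 = 32
Check: 32 mod 9 = 5 ✓, 32 mod 11 = 10 ✓

x ≡ 32 (mod 99)


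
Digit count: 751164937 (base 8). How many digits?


751164937 in base 8 = 5461357011
Number of digits = 10

10 digits (base 8)


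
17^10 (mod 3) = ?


17^1 mod 3 = 2
17^2 mod 3 = 1
17^3 mod 3 = 2
17^4 mod 3 = 1
17^5 mod 3 = 2
17^6 mod 3 = 1
17^7 mod 3 = 2
17^8 mod 3 = 1
17^9 mod 3 = 2
17^10 mod 3 = 1


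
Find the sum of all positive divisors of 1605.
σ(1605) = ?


Divisors of 1605: 1, 3, 5, 15, 107, 321, 535, 1605
Sum = 1 + 3 + 5 + 15 + 107 + 321 + 535 + 1605 = 2592

σ(1605) = 2592


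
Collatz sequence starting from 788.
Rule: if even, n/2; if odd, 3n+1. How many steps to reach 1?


788 → 394 → 197 → 592 → 296 → 148 → 74 → 37 → 112 → 56 → 28 → 14 → 7 → 22 → 11 → 34 → 17 → 52 → 26 → 13 → 40 → 20 → 10 → 5 → 16 → 8 → 4 → 2 → 1
Total steps = 28

28 steps


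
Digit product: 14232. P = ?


1 × 4 × 2 × 3 × 2 = 48


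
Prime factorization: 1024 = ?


1024 / 2 = 512
512 / 2 = 256
256 / 2 = 128
128 / 2 = 64
64 / 2 = 32
32 / 2 = 16
16 / 2 = 8
8 / 2 = 4
4 / 2 = 2
2 / 2 = 1
1024 = 2^10


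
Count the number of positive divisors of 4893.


4893 = 3^1 × 7^1 × 233^1
d(4893) = (1+1) × (1+1) × (1+1) = 8

8 divisors


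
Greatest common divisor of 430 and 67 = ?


430 = 6 * 67 + 28
67 = 2 * 28 + 11
28 = 2 * 11 + 6
11 = 1 * 6 + 5
6 = 1 * 5 + 1
5 = 5 * 1 + 0
GCD = 1


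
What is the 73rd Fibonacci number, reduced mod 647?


F(k) mod 647 for k=1..73:
1, 1, 2, 3, 5, 8, 13, 21, 34, 55, 89, 144, 233, 377, 610, 340, 303, 643, 299, 295, 594, 242, 189, 431, 620, 404, 377, 134, 511, 645, 509, 507, 369, 229, 598, 180, 131, 311, 442, 106, 548, 7, 555, 562, 470, 385, 208, 593, 154, 100, 254, 354, 608, 315, 276, 591, 220, 164, 384, 548, 285, 186, 471, 10, 481, 491, 325, 169, 494, 16, 510, 526, 389
F(73) mod 647 = 389


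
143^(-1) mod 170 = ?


Use the extended Euclidean algorithm on (170, 143); each row r = 170*s + 143*t:
r=170, s=1, t=0
r=143, s=0, t=1
q=1: r=27, s=1, t=-1   [170*(1) + 143*(-1) = 27]
q=5: r=8, s=-5, t=6   [170*(-5) + 143*(6) = 8]
q=3: r=3, s=16, t=-19   [170*(16) + 143*(-19) = 3]
q=2: r=2, s=-37, t=44   [170*(-37) + 143*(44) = 2]
q=1: r=1, s=53, t=-63   [170*(53) + 143*(-63) = 1]
q=2: r=0, s=-143, t=170   [170*(-143) + 143*(170) = 0]
GCD = 1 with t = -63, so 143*(-63) ≡ 1 (mod 170)
Inverse = -63 mod 170 = 107
Check: 143 * 107 = 15301 ≡ 1 (mod 170)

143^(-1) ≡ 107 (mod 170)


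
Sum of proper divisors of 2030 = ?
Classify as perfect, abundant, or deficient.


Proper divisors: 1, 2, 5, 7, 10, 14, 29, 35, 58, 70, 145, 203, 290, 406, 1015
Sum = 1 + 2 + 5 + 7 + 10 + 14 + 29 + 35 + 58 + 70 + 145 + 203 + 290 + 406 + 1015 = 2290
2290 > 2030 → abundant

s(2030) = 2290 (abundant)


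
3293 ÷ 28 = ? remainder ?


3293 = 28 * 117 + 17
Check: 3276 + 17 = 3293

q = 117, r = 17


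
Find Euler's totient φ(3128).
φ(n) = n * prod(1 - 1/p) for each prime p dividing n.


3128 = 2^3 × 17 × 23
Prime factors: 2, 17, 23
φ(3128) = 3128 × (1-1/2) × (1-1/17) × (1-1/23)
= 3128 × 1/2 × 16/17 × 22/23 = 1408

φ(3128) = 1408


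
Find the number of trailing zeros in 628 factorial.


floor(628/5) = 125
floor(628/25) = 25
floor(628/125) = 5
floor(628/625) = 1
Total = 156

156 trailing zeros


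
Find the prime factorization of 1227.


1227 / 3 = 409
409 / 409 = 1
1227 = 3 × 409


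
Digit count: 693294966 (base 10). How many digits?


693294966 has 9 digits in base 10
floor(log10(693294966)) + 1 = floor(8.8409) + 1 = 9

9 digits (base 10)


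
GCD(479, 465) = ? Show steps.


479 = 1 * 465 + 14
465 = 33 * 14 + 3
14 = 4 * 3 + 2
3 = 1 * 2 + 1
2 = 2 * 1 + 0
GCD = 1


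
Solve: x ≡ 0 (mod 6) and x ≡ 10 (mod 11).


M = 6*11 = 66
M1 = M/6 = 11, M2 = M/11 = 6
M1^(-1) mod 6 = 5, M2^(-1) mod 11 = 2
x = 0*11*5 + 10*6*2 = 120
120 mod 66 = 54
Check: 54 mod 6 = 0 ✓, 54 mod 11 = 10 ✓

x ≡ 54 (mod 66)


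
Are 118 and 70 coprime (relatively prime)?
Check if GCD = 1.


Euclidean algorithm:
118 = 1 * 70 + 48
70 = 1 * 48 + 22
48 = 2 * 22 + 4
22 = 5 * 4 + 2
4 = 2 * 2 + 0
GCD(118, 70) = 2

No, not coprime (GCD = 2)


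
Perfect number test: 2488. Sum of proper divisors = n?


Proper divisors of 2488: 1, 2, 4, 8, 311, 622, 1244
Sum = 1 + 2 + 4 + 8 + 311 + 622 + 1244 = 2192

No, 2488 is not perfect (2192 ≠ 2488)


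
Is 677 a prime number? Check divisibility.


Check divisors up to sqrt(677) = 26.0192
No divisors found.
677 is prime.

Yes, 677 is prime


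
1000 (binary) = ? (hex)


1000 (base 2) = 8 (decimal)
8 (decimal) = 8 (base 16)


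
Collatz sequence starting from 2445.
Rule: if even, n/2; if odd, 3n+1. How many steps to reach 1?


2445 → 7336 → 3668 → 1834 → 917 → 2752 → 1376 → 688 → 344 → 172 → 86 → 43 → 130 → 65 → 196 → 98 → 49 → 148 → 74 → 37 → 112 → 56 → 28 → 14 → 7 → 22 → 11 → 34 → 17 → 52 → 26 → 13 → 40 → 20 → 10 → 5 → 16 → 8 → 4 → 2 → 1
Total steps = 40

40 steps


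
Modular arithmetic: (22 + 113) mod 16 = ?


22 + 113 = 135
135 mod 16 = 7


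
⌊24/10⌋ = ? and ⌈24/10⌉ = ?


24/10 = 2.4000
floor = 2
ceil = 3

floor = 2, ceil = 3


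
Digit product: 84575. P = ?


8 × 4 × 5 × 7 × 5 = 5600


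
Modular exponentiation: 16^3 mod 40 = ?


16^1 mod 40 = 16
16^2 mod 40 = 16
16^3 mod 40 = 16


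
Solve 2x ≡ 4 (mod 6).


GCD(2, 6) = 2 divides 4
Divide: 1x ≡ 2 (mod 3)
x ≡ 2 (mod 3)


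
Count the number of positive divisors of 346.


346 = 2^1 × 173^1
d(346) = (1+1) × (1+1) = 4

4 divisors


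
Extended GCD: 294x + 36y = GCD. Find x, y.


Tabular extended Euclidean (each row: r = 294*s + 36*t):
r=294, s=1, t=0
r=36, s=0, t=1
q=8: r=6, s=1, t=-8   [294*(1) + 36*(-8) = 6]
q=6: r=0, s=-6, t=49   [294*(-6) + 36*(49) = 0]
GCD = 6; from the row with r=6: x=1, y=-8
Check: 294*(1) + 36*(-8) = 294 - 288 = 6

GCD = 6, x = 1, y = -8


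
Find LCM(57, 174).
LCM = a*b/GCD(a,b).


GCD(57, 174) = 3
LCM = 57*174/3 = 9918/3 = 3306

LCM = 3306


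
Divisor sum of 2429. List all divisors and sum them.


Divisors of 2429: 1, 7, 347, 2429
Sum = 1 + 7 + 347 + 2429 = 2784

σ(2429) = 2784


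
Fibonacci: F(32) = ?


Sequence: 1, 1, 2, 3, 5, 8, 13, 21, 34, 55, 89, 144, 233, 377, 610, 987, 1597, 2584, 4181, 6765, 10946, 17711, 28657, 46368, 75025, 121393, 196418, 317811, 514229, 832040, 1346269, 2178309
F(32) = 2178309


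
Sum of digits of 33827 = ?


3 + 3 + 8 + 2 + 7 = 23


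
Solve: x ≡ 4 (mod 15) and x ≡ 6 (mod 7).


M = 15*7 = 105
M1 = M/15 = 7, M2 = M/7 = 15
M1^(-1) mod 15 = 13, M2^(-1) mod 7 = 1
x = 4*7*13 + 6*15*1 = 454
454 mod 105 = 34
Check: 34 mod 15 = 4 ✓, 34 mod 7 = 6 ✓

x ≡ 34 (mod 105)


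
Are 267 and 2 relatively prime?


Euclidean algorithm:
267 = 133 * 2 + 1
2 = 2 * 1 + 0
GCD(267, 2) = 1

Yes, coprime (GCD = 1)


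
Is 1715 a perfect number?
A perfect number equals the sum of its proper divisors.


Proper divisors of 1715: 1, 5, 7, 35, 49, 245, 343
Sum = 1 + 5 + 7 + 35 + 49 + 245 + 343 = 685

No, 1715 is not perfect (685 ≠ 1715)


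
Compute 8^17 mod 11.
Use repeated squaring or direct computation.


8^1 mod 11 = 8
8^2 mod 11 = 9
8^3 mod 11 = 6
8^4 mod 11 = 4
8^5 mod 11 = 10
8^6 mod 11 = 3
8^7 mod 11 = 2
8^8 mod 11 = 5
8^9 mod 11 = 7
8^10 mod 11 = 1
8^11 mod 11 = 8
8^12 mod 11 = 9
8^13 mod 11 = 6
8^14 mod 11 = 4
8^15 mod 11 = 10
8^16 mod 11 = 3
8^17 mod 11 = 2


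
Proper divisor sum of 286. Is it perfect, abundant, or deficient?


Proper divisors: 1, 2, 11, 13, 22, 26, 143
Sum = 1 + 2 + 11 + 13 + 22 + 26 + 143 = 218
218 < 286 → deficient

s(286) = 218 (deficient)


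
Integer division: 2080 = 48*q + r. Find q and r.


2080 = 48 * 43 + 16
Check: 2064 + 16 = 2080

q = 43, r = 16


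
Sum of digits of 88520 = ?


8 + 8 + 5 + 2 + 0 = 23


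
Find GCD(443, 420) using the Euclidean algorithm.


443 = 1 * 420 + 23
420 = 18 * 23 + 6
23 = 3 * 6 + 5
6 = 1 * 5 + 1
5 = 5 * 1 + 0
GCD = 1


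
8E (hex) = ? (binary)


8E (base 16) = 142 (decimal)
142 (decimal) = 10001110 (base 2)


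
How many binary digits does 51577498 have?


51577498 in base 2 = 11000100110000001010011010
Number of digits = 26

26 digits (base 2)


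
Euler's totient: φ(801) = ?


801 = 3^2 × 89
Prime factors: 3, 89
φ(801) = 801 × (1-1/3) × (1-1/89)
= 801 × 2/3 × 88/89 = 528

φ(801) = 528


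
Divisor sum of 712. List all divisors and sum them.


Divisors of 712: 1, 2, 4, 8, 89, 178, 356, 712
Sum = 1 + 2 + 4 + 8 + 89 + 178 + 356 + 712 = 1350

σ(712) = 1350
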